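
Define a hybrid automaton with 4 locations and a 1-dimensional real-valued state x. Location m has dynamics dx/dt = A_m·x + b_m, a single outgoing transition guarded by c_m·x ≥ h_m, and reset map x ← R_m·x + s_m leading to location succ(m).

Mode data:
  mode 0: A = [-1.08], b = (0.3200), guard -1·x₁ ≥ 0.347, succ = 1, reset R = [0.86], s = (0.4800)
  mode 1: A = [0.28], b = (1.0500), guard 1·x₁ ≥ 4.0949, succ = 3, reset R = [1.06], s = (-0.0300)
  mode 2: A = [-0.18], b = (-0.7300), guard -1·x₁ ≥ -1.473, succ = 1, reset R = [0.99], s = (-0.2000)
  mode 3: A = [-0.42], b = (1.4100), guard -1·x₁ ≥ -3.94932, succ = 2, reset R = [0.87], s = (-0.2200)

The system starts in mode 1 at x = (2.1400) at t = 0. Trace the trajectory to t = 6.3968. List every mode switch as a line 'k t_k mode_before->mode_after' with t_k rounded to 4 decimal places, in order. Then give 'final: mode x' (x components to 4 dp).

1 1.0236 1->3
2 2.1576 3->2
3 3.6800 2->1
4 5.2828 1->3
final: 3 3.9543

Mode 1: guard c·x = 4.0949 hit at Δt = 1.0236 (t = 1.0236), x⁻ = (4.0949) → reset → x⁺ = (4.3106), jump to mode 3
Mode 3: guard c·x = -3.9493 hit at Δt = 1.1340 (t = 2.1576), x⁻ = (3.9493) → reset → x⁺ = (3.2159), jump to mode 2
Mode 2: guard c·x = -1.4730 hit at Δt = 1.5224 (t = 3.6800), x⁻ = (1.4730) → reset → x⁺ = (1.2583), jump to mode 1
Mode 1: guard c·x = 4.0949 hit at Δt = 1.6028 (t = 5.2828), x⁻ = (4.0949) → reset → x⁺ = (4.3106), jump to mode 3
Mode 3: flow for 1.1140 to horizon, guard not reached → x = (3.9543)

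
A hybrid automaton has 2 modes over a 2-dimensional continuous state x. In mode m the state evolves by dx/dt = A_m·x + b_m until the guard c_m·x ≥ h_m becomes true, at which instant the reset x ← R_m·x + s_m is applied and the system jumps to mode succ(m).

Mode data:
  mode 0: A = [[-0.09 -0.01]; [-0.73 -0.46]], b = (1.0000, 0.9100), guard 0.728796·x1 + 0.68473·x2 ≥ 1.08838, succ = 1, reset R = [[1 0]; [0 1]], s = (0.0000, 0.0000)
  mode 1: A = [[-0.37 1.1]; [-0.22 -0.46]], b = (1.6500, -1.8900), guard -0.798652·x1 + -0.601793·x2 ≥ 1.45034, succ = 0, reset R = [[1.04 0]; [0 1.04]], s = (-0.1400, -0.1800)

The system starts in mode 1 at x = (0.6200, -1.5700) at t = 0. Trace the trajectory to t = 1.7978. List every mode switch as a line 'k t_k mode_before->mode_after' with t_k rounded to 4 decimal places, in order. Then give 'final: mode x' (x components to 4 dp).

Mode 1: guard c·x = 1.4503 hit at Δt = 0.8322 (t = 0.8322), x⁻ = (0.0153, -2.4304) → reset → x⁺ = (-0.1241, -2.7076), jump to mode 0
Mode 0: flow for 0.9656 to horizon, guard not reached → x = (0.8283, -1.2520)

1 0.8322 1->0
final: 0 0.8283 -1.2520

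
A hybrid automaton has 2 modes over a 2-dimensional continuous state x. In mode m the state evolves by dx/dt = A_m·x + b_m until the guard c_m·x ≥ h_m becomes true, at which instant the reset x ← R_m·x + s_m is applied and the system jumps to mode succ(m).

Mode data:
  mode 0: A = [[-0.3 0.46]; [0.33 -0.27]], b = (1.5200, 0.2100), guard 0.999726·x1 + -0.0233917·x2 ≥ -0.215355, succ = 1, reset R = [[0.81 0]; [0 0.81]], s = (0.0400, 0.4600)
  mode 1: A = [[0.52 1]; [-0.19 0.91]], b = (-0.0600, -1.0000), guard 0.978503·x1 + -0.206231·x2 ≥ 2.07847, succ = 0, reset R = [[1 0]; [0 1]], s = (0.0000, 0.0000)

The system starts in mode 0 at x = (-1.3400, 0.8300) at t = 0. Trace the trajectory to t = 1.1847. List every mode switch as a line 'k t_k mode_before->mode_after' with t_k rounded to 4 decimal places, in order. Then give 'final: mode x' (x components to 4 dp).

Mode 0: guard c·x = -0.2154 hit at Δt = 0.5463 (t = 0.5463), x⁻ = (-0.1991, 0.6993) → reset → x⁺ = (-0.1212, 1.0264), jump to mode 1
Mode 1: flow for 0.6384 to horizon, guard not reached → x = (0.5407, 0.9423)

1 0.5463 0->1
final: 1 0.5407 0.9423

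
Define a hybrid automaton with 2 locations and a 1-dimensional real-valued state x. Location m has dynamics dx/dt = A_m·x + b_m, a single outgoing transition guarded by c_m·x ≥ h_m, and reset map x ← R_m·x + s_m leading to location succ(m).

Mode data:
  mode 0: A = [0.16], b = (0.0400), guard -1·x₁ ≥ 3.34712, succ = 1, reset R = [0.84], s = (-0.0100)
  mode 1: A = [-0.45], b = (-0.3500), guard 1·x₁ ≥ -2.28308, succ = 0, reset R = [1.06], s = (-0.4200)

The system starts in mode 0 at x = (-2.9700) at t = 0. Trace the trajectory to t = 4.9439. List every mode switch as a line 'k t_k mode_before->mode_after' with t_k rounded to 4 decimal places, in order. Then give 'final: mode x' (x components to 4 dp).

Mode 0: guard c·x = 3.3471 hit at Δt = 0.8115 (t = 0.8115), x⁻ = (-3.3471) → reset → x⁺ = (-2.8216), jump to mode 1
Mode 1: guard c·x = -2.2831 hit at Δt = 0.6796 (t = 1.4911), x⁻ = (-2.2831) → reset → x⁺ = (-2.8401), jump to mode 0
Mode 0: guard c·x = 3.3471 hit at Δt = 1.1174 (t = 2.6085), x⁻ = (-3.3471) → reset → x⁺ = (-2.8216), jump to mode 1
Mode 1: guard c·x = -2.2831 hit at Δt = 0.6796 (t = 3.2881), x⁻ = (-2.2831) → reset → x⁺ = (-2.8401), jump to mode 0
Mode 0: guard c·x = 3.3471 hit at Δt = 1.1174 (t = 4.4056), x⁻ = (-3.3471) → reset → x⁺ = (-2.8216), jump to mode 1
Mode 1: flow for 0.5383 to horizon, guard not reached → x = (-2.3819)

1 0.8115 0->1
2 1.4911 1->0
3 2.6085 0->1
4 3.2881 1->0
5 4.4056 0->1
final: 1 -2.3819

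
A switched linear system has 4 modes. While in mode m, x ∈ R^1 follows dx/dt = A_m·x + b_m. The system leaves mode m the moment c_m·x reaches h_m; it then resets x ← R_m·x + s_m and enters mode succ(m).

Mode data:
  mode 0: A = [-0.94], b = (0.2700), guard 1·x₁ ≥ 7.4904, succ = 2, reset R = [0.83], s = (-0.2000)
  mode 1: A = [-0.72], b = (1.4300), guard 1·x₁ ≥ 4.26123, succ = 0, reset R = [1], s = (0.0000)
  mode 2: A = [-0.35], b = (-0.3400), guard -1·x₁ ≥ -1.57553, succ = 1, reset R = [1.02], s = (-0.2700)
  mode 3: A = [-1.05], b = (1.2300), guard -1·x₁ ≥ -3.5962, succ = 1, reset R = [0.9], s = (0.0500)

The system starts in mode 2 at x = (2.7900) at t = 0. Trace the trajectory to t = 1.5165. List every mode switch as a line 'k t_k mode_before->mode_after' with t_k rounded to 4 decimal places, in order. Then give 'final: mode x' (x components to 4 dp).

Mode 2: guard c·x = -1.5755 hit at Δt = 1.1140 (t = 1.1140), x⁻ = (1.5755) → reset → x⁺ = (1.3370), jump to mode 1
Mode 1: flow for 0.4025 to horizon, guard not reached → x = (1.5003)

1 1.1140 2->1
final: 1 1.5003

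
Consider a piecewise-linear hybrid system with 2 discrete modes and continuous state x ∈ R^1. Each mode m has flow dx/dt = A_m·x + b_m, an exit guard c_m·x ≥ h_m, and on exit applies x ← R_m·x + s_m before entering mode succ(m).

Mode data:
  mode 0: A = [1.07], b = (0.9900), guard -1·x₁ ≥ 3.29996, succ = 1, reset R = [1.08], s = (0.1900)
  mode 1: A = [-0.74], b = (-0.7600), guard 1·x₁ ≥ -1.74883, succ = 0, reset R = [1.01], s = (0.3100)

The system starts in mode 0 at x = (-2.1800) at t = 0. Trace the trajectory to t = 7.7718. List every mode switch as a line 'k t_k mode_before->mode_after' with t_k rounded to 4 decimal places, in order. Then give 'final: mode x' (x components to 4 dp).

Mode 0: guard c·x = 3.3000 hit at Δt = 0.5962 (t = 0.5962), x⁻ = (-3.3000) → reset → x⁺ = (-3.3740), jump to mode 1
Mode 1: guard c·x = -1.7488 hit at Δt = 1.5934 (t = 2.1896), x⁻ = (-1.7488) → reset → x⁺ = (-1.4563), jump to mode 0
Mode 0: guard c·x = 3.3000 hit at Δt = 1.3997 (t = 3.5893), x⁻ = (-3.3000) → reset → x⁺ = (-3.3740), jump to mode 1
Mode 1: guard c·x = -1.7488 hit at Δt = 1.5934 (t = 5.1827), x⁻ = (-1.7488) → reset → x⁺ = (-1.4563), jump to mode 0
Mode 0: guard c·x = 3.3000 hit at Δt = 1.3997 (t = 6.5825), x⁻ = (-3.3000) → reset → x⁺ = (-3.3740), jump to mode 1
Mode 1: flow for 1.1893 to horizon, guard not reached → x = (-2.0004)

1 0.5962 0->1
2 2.1896 1->0
3 3.5893 0->1
4 5.1827 1->0
5 6.5825 0->1
final: 1 -2.0004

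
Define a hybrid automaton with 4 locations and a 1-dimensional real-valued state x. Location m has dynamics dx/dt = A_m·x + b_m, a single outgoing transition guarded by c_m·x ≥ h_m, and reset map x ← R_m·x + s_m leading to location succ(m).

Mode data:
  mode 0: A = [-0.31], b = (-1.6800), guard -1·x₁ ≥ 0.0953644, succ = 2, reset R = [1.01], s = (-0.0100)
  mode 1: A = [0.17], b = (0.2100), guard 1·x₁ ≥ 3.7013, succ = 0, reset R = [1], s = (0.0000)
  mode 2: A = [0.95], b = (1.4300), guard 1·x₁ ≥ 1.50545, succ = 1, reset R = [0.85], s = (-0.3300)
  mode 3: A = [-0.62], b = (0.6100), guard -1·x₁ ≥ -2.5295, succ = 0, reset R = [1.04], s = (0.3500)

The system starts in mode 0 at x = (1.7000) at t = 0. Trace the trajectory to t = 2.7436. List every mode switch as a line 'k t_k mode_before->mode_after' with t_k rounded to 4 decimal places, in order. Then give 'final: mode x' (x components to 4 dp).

1 0.9374 0->2
2 1.7442 2->1
final: 1 1.3542

Mode 0: guard c·x = 0.0954 hit at Δt = 0.9374 (t = 0.9374), x⁻ = (-0.0954) → reset → x⁺ = (-0.1063), jump to mode 2
Mode 2: guard c·x = 1.5054 hit at Δt = 0.8068 (t = 1.7442), x⁻ = (1.5054) → reset → x⁺ = (0.9496), jump to mode 1
Mode 1: flow for 0.9994 to horizon, guard not reached → x = (1.3542)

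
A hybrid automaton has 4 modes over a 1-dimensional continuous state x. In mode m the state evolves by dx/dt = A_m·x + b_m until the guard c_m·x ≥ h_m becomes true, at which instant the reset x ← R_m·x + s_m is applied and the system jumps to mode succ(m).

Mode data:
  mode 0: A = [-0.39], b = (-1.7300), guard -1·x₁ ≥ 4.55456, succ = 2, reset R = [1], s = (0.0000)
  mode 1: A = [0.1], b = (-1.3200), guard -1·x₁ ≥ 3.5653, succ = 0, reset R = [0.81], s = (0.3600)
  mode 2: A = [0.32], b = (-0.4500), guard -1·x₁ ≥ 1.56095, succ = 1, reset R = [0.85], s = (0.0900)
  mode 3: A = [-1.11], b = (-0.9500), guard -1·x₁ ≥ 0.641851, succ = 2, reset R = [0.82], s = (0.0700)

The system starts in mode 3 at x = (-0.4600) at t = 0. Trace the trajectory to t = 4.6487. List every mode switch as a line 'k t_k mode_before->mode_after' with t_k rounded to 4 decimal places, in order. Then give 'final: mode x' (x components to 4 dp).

Mode 3: guard c·x = 0.6419 hit at Δt = 0.5541 (t = 0.5541), x⁻ = (-0.6419) → reset → x⁺ = (-0.4563), jump to mode 2
Mode 2: guard c·x = 1.5610 hit at Δt = 1.4552 (t = 2.0093), x⁻ = (-1.5610) → reset → x⁺ = (-1.2368), jump to mode 1
Mode 1: guard c·x = 3.5653 hit at Δt = 1.4953 (t = 3.5046), x⁻ = (-3.5653) → reset → x⁺ = (-2.5279), jump to mode 0
Mode 0: flow for 1.1441 to horizon, guard not reached → x = (-3.2147)

1 0.5541 3->2
2 2.0093 2->1
3 3.5046 1->0
final: 0 -3.2147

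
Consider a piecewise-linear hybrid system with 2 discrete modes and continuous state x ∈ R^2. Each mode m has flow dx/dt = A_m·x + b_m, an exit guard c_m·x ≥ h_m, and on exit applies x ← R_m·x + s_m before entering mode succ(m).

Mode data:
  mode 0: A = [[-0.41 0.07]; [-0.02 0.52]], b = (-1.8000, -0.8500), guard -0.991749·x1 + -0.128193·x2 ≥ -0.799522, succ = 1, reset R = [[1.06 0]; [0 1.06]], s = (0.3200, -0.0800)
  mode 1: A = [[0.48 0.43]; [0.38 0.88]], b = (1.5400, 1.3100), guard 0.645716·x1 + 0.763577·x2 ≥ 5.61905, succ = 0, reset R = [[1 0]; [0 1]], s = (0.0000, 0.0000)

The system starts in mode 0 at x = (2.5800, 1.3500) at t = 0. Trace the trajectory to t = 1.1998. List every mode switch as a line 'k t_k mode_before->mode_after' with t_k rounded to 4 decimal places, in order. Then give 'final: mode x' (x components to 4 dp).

1 0.8178 0->1
final: 1 2.1793 2.4762

Mode 0: guard c·x = -0.7995 hit at Δt = 0.8178 (t = 0.8178), x⁻ = (0.6555, 1.1659) → reset → x⁺ = (1.0148, 1.1558), jump to mode 1
Mode 1: flow for 0.3820 to horizon, guard not reached → x = (2.1793, 2.4762)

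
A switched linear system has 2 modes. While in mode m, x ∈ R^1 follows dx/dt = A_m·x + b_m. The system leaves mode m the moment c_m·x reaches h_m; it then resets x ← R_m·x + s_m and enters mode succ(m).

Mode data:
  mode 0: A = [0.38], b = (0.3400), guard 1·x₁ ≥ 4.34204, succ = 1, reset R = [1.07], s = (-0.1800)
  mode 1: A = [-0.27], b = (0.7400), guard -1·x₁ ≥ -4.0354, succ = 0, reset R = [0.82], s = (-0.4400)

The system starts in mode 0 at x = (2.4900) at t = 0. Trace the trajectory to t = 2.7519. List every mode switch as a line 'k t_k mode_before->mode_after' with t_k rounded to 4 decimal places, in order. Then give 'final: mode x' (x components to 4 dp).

Mode 0: guard c·x = 4.3420 hit at Δt = 1.1485 (t = 1.1485), x⁻ = (4.3420) → reset → x⁺ = (4.4660), jump to mode 1
Mode 1: guard c·x = -4.0354 hit at Δt = 1.0634 (t = 2.2119), x⁻ = (4.0354) → reset → x⁺ = (2.8690), jump to mode 0
Mode 0: flow for 0.5400 to horizon, guard not reached → x = (3.7263)

1 1.1485 0->1
2 2.2119 1->0
final: 0 3.7263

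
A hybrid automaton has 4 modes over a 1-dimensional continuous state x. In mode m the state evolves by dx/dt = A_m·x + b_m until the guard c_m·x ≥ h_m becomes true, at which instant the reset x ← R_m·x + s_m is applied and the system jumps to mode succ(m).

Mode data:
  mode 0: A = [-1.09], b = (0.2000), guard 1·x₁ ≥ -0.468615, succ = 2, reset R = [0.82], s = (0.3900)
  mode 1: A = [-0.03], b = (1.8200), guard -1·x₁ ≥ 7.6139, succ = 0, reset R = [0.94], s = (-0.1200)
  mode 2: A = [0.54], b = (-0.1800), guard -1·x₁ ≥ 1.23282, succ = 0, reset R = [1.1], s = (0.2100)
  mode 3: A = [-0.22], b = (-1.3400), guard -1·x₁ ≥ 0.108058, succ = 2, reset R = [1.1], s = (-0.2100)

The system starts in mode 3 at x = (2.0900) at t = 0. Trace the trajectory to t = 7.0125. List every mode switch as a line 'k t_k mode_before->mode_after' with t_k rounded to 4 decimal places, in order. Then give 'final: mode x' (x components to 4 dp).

Mode 3: guard c·x = 0.1081 hit at Δt = 1.4223 (t = 1.4223), x⁻ = (-0.1081) → reset → x⁺ = (-0.3289), jump to mode 2
Mode 2: guard c·x = 1.2328 hit at Δt = 1.5941 (t = 3.0164), x⁻ = (-1.2328) → reset → x⁺ = (-1.1461), jump to mode 0
Mode 0: guard c·x = -0.4686 hit at Δt = 0.6536 (t = 3.6700), x⁻ = (-0.4686) → reset → x⁺ = (0.0057), jump to mode 2
Mode 2: guard c·x = 1.2328 hit at Δt = 2.8974 (t = 6.5674), x⁻ = (-1.2328) → reset → x⁺ = (-1.1461), jump to mode 0
Mode 0: flow for 0.4451 to horizon, guard not reached → x = (-0.6350)

1 1.4223 3->2
2 3.0164 2->0
3 3.6700 0->2
4 6.5674 2->0
final: 0 -0.6350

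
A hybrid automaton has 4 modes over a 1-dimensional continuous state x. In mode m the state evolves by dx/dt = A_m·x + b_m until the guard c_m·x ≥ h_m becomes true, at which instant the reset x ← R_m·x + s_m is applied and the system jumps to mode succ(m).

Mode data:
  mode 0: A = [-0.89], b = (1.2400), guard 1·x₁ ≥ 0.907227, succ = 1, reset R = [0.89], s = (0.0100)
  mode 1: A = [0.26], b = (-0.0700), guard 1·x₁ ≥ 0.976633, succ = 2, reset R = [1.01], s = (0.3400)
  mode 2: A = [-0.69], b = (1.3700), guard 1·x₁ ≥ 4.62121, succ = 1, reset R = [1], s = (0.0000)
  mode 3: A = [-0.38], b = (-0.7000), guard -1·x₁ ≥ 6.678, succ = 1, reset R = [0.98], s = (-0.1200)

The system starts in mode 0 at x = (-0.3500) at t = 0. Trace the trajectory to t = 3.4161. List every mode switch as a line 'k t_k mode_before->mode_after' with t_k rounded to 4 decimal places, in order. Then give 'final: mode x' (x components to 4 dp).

Mode 0: guard c·x = 0.9072 hit at Δt = 1.4351 (t = 1.4351), x⁻ = (0.9072) → reset → x⁺ = (0.8174), jump to mode 1
Mode 1: guard c·x = 0.9766 hit at Δt = 0.9806 (t = 2.4157), x⁻ = (0.9766) → reset → x⁺ = (1.3264), jump to mode 2
Mode 2: flow for 1.0004 to horizon, guard not reached → x = (1.6550)

1 1.4351 0->1
2 2.4157 1->2
final: 2 1.6550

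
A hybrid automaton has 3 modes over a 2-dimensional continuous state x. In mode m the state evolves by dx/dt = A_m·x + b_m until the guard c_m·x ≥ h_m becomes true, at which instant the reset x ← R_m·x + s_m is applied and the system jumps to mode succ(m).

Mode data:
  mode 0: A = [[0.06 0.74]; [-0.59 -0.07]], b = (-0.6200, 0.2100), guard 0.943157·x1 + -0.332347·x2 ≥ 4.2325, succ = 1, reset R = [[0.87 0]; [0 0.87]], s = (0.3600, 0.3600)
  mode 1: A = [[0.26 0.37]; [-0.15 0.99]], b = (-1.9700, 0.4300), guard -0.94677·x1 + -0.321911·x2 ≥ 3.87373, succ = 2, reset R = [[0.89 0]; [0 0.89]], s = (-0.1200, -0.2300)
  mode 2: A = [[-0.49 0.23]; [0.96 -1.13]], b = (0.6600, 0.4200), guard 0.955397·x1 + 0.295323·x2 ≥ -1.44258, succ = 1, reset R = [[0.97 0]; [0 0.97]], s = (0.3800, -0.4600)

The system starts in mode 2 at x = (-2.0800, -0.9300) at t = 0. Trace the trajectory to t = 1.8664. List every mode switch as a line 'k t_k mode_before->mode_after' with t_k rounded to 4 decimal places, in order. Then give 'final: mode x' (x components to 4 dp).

1 0.7021 2->1
2 1.5117 1->2
final: 2 -2.5504 -2.1250

Mode 2: guard c·x = -1.4426 hit at Δt = 0.7021 (t = 0.7021), x⁻ = (-1.2173, -0.9466) → reset → x⁺ = (-0.8008, -1.3782), jump to mode 1
Mode 1: guard c·x = 3.8737 hit at Δt = 0.8096 (t = 1.5117), x⁻ = (-3.3451, -2.1954) → reset → x⁺ = (-3.0971, -2.1839), jump to mode 2
Mode 2: flow for 0.3547 to horizon, guard not reached → x = (-2.5504, -2.1250)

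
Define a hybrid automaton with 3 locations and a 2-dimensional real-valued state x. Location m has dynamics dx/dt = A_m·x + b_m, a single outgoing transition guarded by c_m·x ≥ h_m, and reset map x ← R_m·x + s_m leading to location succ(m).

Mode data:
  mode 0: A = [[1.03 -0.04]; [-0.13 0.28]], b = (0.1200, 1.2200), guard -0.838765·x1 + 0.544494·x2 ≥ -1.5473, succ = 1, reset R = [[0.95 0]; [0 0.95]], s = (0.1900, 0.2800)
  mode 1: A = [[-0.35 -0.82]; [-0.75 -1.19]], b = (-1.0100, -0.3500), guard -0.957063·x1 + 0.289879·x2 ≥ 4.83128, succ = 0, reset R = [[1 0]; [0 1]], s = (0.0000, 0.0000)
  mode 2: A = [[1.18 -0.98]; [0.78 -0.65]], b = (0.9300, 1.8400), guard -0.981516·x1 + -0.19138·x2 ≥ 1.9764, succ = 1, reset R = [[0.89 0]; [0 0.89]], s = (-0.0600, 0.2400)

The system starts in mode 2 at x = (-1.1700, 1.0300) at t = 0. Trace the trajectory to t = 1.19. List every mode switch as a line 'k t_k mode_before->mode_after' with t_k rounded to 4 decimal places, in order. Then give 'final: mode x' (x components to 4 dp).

Mode 2: guard c·x = 1.9764 hit at Δt = 0.5127 (t = 0.5127), x⁻ = (-2.2035, 0.9739) → reset → x⁺ = (-2.0211, 1.1067), jump to mode 1
Mode 1: flow for 0.6773 to horizon, guard not reached → x = (-2.7586, 1.1857)

1 0.5127 2->1
final: 1 -2.7586 1.1857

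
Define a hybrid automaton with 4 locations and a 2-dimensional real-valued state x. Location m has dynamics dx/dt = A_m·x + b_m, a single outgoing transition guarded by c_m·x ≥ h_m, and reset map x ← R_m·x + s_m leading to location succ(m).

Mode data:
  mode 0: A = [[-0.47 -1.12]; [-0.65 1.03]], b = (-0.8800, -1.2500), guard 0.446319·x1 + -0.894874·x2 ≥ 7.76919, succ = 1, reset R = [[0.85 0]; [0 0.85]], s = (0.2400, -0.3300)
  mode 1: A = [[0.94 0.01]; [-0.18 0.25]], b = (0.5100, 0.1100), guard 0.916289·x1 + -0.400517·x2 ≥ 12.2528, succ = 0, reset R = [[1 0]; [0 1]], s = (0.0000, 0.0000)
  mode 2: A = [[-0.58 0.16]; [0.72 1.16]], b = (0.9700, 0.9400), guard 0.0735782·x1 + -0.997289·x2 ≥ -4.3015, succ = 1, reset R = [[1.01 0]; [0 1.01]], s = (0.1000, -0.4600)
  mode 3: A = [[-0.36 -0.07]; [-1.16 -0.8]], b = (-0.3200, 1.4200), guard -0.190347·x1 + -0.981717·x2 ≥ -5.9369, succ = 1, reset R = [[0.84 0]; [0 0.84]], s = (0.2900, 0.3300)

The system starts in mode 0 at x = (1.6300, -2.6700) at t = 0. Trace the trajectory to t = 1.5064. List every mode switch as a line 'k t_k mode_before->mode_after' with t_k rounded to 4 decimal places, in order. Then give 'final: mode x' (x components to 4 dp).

Mode 0: guard c·x = 7.7692 hit at Δt = 0.5764 (t = 0.5764), x⁻ = (3.4291, -6.9716) → reset → x⁺ = (3.1547, -6.2559), jump to mode 1
Mode 1: flow for 0.9300 to horizon, guard not reached → x = (8.2125, -8.7629)

1 0.5764 0->1
final: 1 8.2125 -8.7629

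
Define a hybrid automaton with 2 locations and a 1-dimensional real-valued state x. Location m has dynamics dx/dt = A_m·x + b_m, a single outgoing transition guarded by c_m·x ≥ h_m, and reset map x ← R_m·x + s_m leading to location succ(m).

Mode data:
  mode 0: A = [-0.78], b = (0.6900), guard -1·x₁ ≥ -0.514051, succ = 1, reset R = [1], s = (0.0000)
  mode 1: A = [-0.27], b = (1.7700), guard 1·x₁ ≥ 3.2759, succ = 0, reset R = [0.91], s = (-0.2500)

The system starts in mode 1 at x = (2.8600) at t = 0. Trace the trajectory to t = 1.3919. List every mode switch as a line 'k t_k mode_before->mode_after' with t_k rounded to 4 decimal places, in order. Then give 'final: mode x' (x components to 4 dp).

Mode 1: guard c·x = 3.2759 hit at Δt = 0.4422 (t = 0.4422), x⁻ = (3.2759) → reset → x⁺ = (2.7311), jump to mode 0
Mode 0: flow for 0.9497 to horizon, guard not reached → x = (1.7649)

1 0.4422 1->0
final: 0 1.7649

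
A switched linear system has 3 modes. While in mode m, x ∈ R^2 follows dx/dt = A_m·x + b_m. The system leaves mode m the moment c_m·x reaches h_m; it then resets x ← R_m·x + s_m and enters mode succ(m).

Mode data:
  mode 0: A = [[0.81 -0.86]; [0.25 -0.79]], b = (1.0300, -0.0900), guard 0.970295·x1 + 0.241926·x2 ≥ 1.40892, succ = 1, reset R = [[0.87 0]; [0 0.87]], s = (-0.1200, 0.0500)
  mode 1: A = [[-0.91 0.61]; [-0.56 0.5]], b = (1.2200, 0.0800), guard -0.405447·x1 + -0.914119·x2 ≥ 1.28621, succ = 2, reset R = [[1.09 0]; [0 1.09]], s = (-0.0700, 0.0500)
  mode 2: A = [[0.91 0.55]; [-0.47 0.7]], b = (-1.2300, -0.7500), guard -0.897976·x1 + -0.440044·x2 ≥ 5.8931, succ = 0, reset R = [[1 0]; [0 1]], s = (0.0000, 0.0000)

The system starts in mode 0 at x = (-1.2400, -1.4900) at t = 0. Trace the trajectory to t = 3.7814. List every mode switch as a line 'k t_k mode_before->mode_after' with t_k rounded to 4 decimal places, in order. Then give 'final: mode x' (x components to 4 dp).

Mode 0: guard c·x = 1.4089 hit at Δt = 1.5144 (t = 1.5144), x⁻ = (1.5696, -0.4715) → reset → x⁺ = (1.2456, -0.3602), jump to mode 1
Mode 1: guard c·x = 1.2862 hit at Δt = 1.3704 (t = 2.8848), x⁻ = (0.7655, -1.7466) → reset → x⁺ = (0.7644, -1.8538), jump to mode 2
Mode 2: flow for 0.8966 to horizon, guard not reached → x = (-2.1619, -4.2578)

1 1.5144 0->1
2 2.8848 1->2
final: 2 -2.1619 -4.2578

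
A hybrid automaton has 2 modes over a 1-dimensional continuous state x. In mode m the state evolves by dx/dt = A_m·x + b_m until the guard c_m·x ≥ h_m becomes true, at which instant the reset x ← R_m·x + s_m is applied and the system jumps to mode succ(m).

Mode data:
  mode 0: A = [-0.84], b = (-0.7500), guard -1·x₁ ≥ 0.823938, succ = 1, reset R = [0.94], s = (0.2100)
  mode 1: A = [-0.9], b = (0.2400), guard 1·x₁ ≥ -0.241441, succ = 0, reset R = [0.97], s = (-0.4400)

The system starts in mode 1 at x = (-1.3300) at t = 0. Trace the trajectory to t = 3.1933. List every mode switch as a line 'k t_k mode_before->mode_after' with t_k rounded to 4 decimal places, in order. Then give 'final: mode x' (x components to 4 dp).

Mode 1: guard c·x = -0.2414 hit at Δt = 1.2722 (t = 1.2722), x⁻ = (-0.2414) → reset → x⁺ = (-0.6742), jump to mode 0
Mode 0: guard c·x = 0.8239 hit at Δt = 1.3745 (t = 2.6467), x⁻ = (-0.8239) → reset → x⁺ = (-0.5645), jump to mode 1
Mode 1: flow for 0.5466 to horizon, guard not reached → x = (-0.2415)

1 1.2722 1->0
2 2.6467 0->1
final: 1 -0.2415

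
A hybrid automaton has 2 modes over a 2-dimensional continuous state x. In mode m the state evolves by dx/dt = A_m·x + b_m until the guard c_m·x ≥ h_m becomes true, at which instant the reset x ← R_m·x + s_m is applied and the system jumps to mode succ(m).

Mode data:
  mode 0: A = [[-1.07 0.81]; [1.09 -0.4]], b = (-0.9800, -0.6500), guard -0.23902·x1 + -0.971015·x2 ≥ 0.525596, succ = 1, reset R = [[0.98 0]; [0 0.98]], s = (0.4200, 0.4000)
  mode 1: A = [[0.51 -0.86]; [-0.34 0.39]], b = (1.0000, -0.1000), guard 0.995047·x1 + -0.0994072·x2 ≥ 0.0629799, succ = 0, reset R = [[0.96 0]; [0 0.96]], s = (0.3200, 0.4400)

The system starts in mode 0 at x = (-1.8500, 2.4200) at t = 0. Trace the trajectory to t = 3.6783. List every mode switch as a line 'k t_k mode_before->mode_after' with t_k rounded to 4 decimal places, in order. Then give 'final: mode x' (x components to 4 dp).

1 1.3280 0->1
2 1.8891 1->0
3 3.0427 0->1
4 3.2045 1->0
final: 0 -0.0508 0.1389

Mode 0: guard c·x = 0.5256 hit at Δt = 1.3280 (t = 1.3280), x⁻ = (-0.8398, -0.3346) → reset → x⁺ = (-0.4030, 0.0721), jump to mode 1
Mode 1: guard c·x = 0.0630 hit at Δt = 0.5611 (t = 1.8891), x⁻ = (0.0700, 0.0668) → reset → x⁺ = (0.3872, 0.5042), jump to mode 0
Mode 0: guard c·x = 0.5256 hit at Δt = 1.1536 (t = 3.0427), x⁻ = (-0.5305, -0.4107) → reset → x⁺ = (-0.0999, -0.0025), jump to mode 1
Mode 1: guard c·x = 0.0630 hit at Δt = 0.1618 (t = 3.2045), x⁻ = (0.0615, -0.0181) → reset → x⁺ = (0.3790, 0.4226), jump to mode 0
Mode 0: flow for 0.4738 to horizon, guard not reached → x = (-0.0508, 0.1389)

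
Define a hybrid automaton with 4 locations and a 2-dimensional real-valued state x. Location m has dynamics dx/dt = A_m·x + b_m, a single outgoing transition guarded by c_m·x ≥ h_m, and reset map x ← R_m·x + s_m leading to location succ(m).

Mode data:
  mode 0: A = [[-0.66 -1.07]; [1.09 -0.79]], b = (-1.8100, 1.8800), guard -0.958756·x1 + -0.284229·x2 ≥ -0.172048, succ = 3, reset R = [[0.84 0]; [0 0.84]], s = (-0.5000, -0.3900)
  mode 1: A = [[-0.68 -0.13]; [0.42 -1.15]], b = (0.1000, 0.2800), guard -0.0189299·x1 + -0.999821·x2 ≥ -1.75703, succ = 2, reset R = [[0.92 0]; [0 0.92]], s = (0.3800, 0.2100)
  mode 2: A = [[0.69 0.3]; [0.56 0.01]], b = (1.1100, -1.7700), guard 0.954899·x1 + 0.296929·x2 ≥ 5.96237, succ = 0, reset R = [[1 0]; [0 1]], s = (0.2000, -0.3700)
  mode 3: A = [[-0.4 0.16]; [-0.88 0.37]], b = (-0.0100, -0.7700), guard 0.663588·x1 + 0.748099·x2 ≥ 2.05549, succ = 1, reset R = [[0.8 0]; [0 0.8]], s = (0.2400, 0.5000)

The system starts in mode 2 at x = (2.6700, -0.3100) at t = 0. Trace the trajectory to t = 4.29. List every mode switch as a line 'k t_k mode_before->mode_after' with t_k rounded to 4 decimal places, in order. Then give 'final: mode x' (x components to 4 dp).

Mode 2: guard c·x = 5.9624 hit at Δt = 0.8818 (t = 0.8818), x⁻ = (6.1759, 0.2191) → reset → x⁺ = (6.3759, -0.1509), jump to mode 0
Mode 0: guard c·x = -0.1720 hit at Δt = 1.1461 (t = 2.0279), x⁻ = (-0.7396, 3.1001) → reset → x⁺ = (-1.1213, 2.2141), jump to mode 3
Mode 3: guard c·x = 2.0555 hit at Δt = 1.0070 (t = 3.0349), x⁻ = (-0.3980, 3.1007) → reset → x⁺ = (-0.0784, 2.9805), jump to mode 1
Mode 1: guard c·x = -1.7570 hit at Δt = 0.5025 (t = 3.5374), x⁻ = (-0.1392, 1.7600) → reset → x⁺ = (0.2519, 1.8292), jump to mode 2
Mode 2: flow for 0.7526 to horizon, guard not reached → x = (1.9232, 0.9422)

1 0.8818 2->0
2 2.0279 0->3
3 3.0349 3->1
4 3.5374 1->2
final: 2 1.9232 0.9422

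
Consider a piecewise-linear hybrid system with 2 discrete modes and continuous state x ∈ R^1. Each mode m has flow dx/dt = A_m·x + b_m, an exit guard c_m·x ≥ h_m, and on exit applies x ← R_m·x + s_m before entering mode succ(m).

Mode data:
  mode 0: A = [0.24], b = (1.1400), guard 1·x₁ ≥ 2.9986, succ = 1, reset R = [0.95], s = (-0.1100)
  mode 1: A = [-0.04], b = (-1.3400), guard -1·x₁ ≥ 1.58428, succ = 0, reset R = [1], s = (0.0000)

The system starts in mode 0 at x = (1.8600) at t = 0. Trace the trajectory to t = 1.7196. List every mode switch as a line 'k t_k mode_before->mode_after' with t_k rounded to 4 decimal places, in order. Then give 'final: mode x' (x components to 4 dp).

Mode 0: guard c·x = 2.9986 hit at Δt = 0.6622 (t = 0.6622), x⁻ = (2.9986) → reset → x⁺ = (2.7387), jump to mode 1
Mode 1: flow for 1.0574 to horizon, guard not reached → x = (1.2379)

1 0.6622 0->1
final: 1 1.2379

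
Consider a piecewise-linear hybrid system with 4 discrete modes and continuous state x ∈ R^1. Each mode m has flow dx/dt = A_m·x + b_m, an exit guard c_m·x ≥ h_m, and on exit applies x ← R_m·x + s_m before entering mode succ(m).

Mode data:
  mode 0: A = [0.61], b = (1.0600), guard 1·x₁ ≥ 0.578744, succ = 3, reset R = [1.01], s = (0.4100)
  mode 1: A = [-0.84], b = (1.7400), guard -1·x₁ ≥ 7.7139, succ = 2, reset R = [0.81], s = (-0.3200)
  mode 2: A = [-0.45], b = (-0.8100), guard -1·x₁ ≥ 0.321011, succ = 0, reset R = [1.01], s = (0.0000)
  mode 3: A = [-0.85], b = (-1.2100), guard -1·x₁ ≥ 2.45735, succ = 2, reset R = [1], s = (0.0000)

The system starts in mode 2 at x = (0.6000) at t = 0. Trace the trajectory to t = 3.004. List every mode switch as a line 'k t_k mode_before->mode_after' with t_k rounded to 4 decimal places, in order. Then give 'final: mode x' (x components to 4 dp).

1 1.0758 2->0
2 1.8856 0->3
final: 3 -0.4890

Mode 2: guard c·x = 0.3210 hit at Δt = 1.0758 (t = 1.0758), x⁻ = (-0.3210) → reset → x⁺ = (-0.3242), jump to mode 0
Mode 0: guard c·x = 0.5787 hit at Δt = 0.8098 (t = 1.8856), x⁻ = (0.5787) → reset → x⁺ = (0.9945), jump to mode 3
Mode 3: flow for 1.1184 to horizon, guard not reached → x = (-0.4890)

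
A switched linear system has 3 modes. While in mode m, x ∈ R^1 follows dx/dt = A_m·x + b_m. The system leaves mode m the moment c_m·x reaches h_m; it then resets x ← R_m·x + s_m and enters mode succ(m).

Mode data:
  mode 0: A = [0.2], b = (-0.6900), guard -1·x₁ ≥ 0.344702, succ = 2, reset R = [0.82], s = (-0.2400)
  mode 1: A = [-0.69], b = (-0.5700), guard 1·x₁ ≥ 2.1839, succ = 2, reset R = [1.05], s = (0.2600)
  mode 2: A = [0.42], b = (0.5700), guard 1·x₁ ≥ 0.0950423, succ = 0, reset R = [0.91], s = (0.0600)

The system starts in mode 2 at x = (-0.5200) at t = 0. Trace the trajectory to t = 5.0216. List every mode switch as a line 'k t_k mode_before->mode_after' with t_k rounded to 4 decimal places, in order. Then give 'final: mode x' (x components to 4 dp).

1 1.3115 2->0
2 2.0046 0->2
3 3.3237 2->0
4 4.0168 0->2
final: 2 -0.0845

Mode 2: guard c·x = 0.0950 hit at Δt = 1.3115 (t = 1.3115), x⁻ = (0.0950) → reset → x⁺ = (0.1465), jump to mode 0
Mode 0: guard c·x = 0.3447 hit at Δt = 0.6931 (t = 2.0046), x⁻ = (-0.3447) → reset → x⁺ = (-0.5227), jump to mode 2
Mode 2: guard c·x = 0.0950 hit at Δt = 1.3191 (t = 3.3237), x⁻ = (0.0950) → reset → x⁺ = (0.1465), jump to mode 0
Mode 0: guard c·x = 0.3447 hit at Δt = 0.6931 (t = 4.0168), x⁻ = (-0.3447) → reset → x⁺ = (-0.5227), jump to mode 2
Mode 2: flow for 1.0048 to horizon, guard not reached → x = (-0.0845)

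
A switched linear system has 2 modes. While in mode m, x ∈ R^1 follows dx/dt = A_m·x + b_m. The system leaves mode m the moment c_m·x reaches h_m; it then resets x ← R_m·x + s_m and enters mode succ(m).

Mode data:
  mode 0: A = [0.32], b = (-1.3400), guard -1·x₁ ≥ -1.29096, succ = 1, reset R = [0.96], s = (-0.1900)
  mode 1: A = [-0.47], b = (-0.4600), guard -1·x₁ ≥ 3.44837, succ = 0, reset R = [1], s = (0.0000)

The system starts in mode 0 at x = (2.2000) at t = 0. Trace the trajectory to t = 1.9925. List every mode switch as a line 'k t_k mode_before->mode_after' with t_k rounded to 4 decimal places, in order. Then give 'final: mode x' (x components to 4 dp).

Mode 0: guard c·x = -1.2910 hit at Δt = 1.1770 (t = 1.1770), x⁻ = (1.2910) → reset → x⁺ = (1.0493), jump to mode 1
Mode 1: flow for 0.8155 to horizon, guard not reached → x = (0.4036)

1 1.1770 0->1
final: 1 0.4036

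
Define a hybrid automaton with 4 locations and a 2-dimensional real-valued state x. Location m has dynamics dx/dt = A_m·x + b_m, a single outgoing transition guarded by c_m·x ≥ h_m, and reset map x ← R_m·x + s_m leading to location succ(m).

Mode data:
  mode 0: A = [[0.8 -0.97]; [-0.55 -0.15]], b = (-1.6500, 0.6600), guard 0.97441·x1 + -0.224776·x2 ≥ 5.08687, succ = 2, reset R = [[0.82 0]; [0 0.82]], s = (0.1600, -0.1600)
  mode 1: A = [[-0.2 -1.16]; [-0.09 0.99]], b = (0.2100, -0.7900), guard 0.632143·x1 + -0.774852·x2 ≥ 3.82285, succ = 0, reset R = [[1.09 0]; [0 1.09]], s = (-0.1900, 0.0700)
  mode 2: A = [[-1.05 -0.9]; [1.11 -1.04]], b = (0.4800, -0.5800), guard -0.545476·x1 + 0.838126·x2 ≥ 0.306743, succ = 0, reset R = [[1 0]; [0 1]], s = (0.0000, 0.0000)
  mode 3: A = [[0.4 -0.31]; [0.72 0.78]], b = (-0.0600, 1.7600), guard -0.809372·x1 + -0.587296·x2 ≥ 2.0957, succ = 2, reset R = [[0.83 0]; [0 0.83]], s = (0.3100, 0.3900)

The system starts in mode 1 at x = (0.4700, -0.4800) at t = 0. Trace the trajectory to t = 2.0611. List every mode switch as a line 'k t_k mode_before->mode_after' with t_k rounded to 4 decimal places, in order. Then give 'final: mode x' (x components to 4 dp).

1 1.0634 1->0
2 1.5486 0->2
final: 2 2.9421 -0.5462

Mode 1: guard c·x = 3.8228 hit at Δt = 1.0634 (t = 1.0634), x⁻ = (2.3246, -3.0372) → reset → x⁺ = (2.3438, -3.2405), jump to mode 0
Mode 0: guard c·x = 5.0869 hit at Δt = 0.4852 (t = 1.5486), x⁻ = (4.4004, -3.5551) → reset → x⁺ = (3.7683, -3.0752), jump to mode 2
Mode 2: flow for 0.5125 to horizon, guard not reached → x = (2.9421, -0.5462)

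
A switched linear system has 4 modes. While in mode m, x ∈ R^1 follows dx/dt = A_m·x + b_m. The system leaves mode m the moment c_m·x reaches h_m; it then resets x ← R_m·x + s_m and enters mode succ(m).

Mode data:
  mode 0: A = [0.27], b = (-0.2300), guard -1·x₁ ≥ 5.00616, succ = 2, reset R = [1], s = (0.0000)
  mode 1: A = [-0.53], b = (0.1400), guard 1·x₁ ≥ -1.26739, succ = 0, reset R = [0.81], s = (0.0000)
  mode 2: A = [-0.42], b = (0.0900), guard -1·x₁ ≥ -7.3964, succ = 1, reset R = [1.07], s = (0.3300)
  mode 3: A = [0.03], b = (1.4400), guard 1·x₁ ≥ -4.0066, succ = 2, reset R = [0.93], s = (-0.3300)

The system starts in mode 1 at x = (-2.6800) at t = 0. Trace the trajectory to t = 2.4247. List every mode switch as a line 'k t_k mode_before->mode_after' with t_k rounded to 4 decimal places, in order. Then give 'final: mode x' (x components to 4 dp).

1 1.2331 1->0
final: 0 -1.7395

Mode 1: guard c·x = -1.2674 hit at Δt = 1.2331 (t = 1.2331), x⁻ = (-1.2674) → reset → x⁺ = (-1.0266), jump to mode 0
Mode 0: flow for 1.1916 to horizon, guard not reached → x = (-1.7395)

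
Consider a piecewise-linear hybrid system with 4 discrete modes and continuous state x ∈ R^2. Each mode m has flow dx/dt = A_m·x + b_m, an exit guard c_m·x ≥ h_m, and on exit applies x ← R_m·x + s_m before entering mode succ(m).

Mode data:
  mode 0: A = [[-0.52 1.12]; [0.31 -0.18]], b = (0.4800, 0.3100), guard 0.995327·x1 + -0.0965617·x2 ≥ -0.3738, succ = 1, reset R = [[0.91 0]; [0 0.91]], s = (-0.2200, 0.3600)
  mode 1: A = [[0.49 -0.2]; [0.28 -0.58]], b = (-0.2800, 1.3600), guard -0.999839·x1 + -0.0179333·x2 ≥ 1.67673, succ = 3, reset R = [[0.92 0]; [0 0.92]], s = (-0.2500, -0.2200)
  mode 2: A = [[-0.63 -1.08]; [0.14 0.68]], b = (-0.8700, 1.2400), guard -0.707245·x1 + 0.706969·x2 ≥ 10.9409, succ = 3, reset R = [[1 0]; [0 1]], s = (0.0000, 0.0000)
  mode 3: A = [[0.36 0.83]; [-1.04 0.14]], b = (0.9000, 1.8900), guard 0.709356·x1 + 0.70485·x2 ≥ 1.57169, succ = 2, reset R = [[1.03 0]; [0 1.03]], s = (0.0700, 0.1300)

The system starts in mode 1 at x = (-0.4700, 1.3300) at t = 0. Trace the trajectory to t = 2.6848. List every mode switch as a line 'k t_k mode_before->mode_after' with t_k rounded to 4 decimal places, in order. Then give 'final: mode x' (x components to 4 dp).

Mode 1: guard c·x = 1.6767 hit at Δt = 1.1422 (t = 1.1422), x⁻ = (-1.7051, 1.5659) → reset → x⁺ = (-1.8187, 1.2206), jump to mode 3
Mode 3: guard c·x = 1.5717 hit at Δt = 0.4894 (t = 1.6316), x⁻ = (-0.7495, 2.9841) → reset → x⁺ = (-0.7020, 3.2036), jump to mode 2
Mode 2: flow for 1.0532 to horizon, guard not reached → x = (-5.6707, 7.8772)

1 1.1422 1->3
2 1.6316 3->2
final: 2 -5.6707 7.8772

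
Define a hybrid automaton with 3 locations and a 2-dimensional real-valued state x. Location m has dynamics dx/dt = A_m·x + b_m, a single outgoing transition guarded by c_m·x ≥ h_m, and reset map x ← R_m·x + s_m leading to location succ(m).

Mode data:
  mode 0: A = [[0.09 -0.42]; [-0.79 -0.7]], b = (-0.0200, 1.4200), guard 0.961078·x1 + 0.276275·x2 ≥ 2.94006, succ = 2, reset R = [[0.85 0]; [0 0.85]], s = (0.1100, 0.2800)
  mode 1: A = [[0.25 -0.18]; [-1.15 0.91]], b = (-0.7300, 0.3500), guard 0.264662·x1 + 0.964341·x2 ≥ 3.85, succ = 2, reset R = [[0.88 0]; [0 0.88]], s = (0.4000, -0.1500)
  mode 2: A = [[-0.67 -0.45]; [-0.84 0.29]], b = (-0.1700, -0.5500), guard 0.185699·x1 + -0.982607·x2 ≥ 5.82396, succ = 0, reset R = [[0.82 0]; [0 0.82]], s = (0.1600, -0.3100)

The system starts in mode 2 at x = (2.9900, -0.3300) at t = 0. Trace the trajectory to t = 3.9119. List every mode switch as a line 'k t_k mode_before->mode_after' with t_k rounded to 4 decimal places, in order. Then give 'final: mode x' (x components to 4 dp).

Mode 2: guard c·x = 5.8240 hit at Δt = 1.5755 (t = 1.5755), x⁻ = (2.2895, -5.4944) → reset → x⁺ = (2.0374, -4.8154), jump to mode 0
Mode 0: guard c·x = 2.9401 hit at Δt = 1.0525 (t = 2.6280), x⁻ = (3.9515, -3.1042) → reset → x⁺ = (3.4687, -2.3585), jump to mode 2
Mode 2: guard c·x = 5.8240 hit at Δt = 0.6907 (t = 3.3187), x⁻ = (3.0692, -5.3470) → reset → x⁺ = (2.6768, -4.6945), jump to mode 0
Mode 0: flow for 0.5932 to horizon, guard not reached → x = (3.8642, -3.6857)

1 1.5755 2->0
2 2.6280 0->2
3 3.3187 2->0
final: 0 3.8642 -3.6857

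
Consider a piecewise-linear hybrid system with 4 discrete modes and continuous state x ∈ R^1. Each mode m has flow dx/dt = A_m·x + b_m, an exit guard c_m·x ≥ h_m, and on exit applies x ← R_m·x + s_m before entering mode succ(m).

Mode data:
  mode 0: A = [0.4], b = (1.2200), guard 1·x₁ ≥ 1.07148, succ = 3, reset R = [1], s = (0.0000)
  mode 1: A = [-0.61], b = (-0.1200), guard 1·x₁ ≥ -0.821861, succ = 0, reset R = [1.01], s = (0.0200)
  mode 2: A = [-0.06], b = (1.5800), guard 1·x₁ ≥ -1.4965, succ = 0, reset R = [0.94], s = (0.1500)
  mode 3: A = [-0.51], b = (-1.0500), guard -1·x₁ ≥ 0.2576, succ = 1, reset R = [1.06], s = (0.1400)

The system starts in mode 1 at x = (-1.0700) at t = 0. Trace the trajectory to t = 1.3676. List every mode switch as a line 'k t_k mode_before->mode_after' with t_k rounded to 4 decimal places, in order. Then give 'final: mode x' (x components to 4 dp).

Mode 1: guard c·x = -0.8219 hit at Δt = 0.5480 (t = 0.5480), x⁻ = (-0.8219) → reset → x⁺ = (-0.8101), jump to mode 0
Mode 0: flow for 0.8196 to horizon, guard not reached → x = (0.0589)

1 0.5480 1->0
final: 0 0.0589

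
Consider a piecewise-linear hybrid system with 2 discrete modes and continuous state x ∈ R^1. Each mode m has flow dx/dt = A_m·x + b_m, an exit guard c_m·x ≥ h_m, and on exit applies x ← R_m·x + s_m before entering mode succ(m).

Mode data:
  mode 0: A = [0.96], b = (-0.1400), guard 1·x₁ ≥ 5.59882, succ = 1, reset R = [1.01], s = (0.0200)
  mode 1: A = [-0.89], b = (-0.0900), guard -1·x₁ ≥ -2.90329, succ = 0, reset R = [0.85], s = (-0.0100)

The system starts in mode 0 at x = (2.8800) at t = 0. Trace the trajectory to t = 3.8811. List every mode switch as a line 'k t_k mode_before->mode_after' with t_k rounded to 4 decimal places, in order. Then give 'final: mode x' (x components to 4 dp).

1 0.7191 0->1
2 1.4535 1->0
3 2.3473 0->1
4 3.0817 1->0
final: 0 5.1262

Mode 0: guard c·x = 5.5988 hit at Δt = 0.7191 (t = 0.7191), x⁻ = (5.5988) → reset → x⁺ = (5.6748), jump to mode 1
Mode 1: guard c·x = -2.9033 hit at Δt = 0.7344 (t = 1.4535), x⁻ = (2.9033) → reset → x⁺ = (2.4578), jump to mode 0
Mode 0: guard c·x = 5.5988 hit at Δt = 0.8938 (t = 2.3473), x⁻ = (5.5988) → reset → x⁺ = (5.6748), jump to mode 1
Mode 1: guard c·x = -2.9033 hit at Δt = 0.7344 (t = 3.0817), x⁻ = (2.9033) → reset → x⁺ = (2.4578), jump to mode 0
Mode 0: flow for 0.7994 to horizon, guard not reached → x = (5.1262)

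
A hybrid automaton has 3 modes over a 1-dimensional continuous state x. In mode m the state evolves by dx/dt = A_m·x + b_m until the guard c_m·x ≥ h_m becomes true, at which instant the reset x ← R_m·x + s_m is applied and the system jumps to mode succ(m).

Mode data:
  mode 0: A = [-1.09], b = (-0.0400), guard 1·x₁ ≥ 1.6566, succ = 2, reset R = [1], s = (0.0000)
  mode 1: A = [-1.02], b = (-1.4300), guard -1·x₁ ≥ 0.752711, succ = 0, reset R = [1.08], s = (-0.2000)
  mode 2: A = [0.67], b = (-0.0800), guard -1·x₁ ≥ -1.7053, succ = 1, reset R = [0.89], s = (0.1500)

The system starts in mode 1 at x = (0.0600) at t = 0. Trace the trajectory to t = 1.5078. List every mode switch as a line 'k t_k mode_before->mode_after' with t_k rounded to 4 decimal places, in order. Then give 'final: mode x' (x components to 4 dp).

Mode 1: guard c·x = 0.7527 hit at Δt = 0.7958 (t = 0.7958), x⁻ = (-0.7527) → reset → x⁺ = (-1.0129), jump to mode 0
Mode 0: flow for 0.7120 to horizon, guard not reached → x = (-0.4860)

1 0.7958 1->0
final: 0 -0.4860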